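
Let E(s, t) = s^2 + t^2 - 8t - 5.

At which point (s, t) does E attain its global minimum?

(0, 4)

E(s,t) separates as P(s) + Q(t) − 5, so its minimum is min P + min Q − 5.
P'(s) = 2s vanishes at s ∈ {0}; Q'(t) = 2(t - 4) vanishes at t ∈ {4}.
Local minima of P (where P''>0): P(0)=0. Local minima of Q: Q(4)=-16.
So the global minimum of E is P(0) + Q(4) − 5 = 0 − 16 − 5 = -21, attained at (0, 4).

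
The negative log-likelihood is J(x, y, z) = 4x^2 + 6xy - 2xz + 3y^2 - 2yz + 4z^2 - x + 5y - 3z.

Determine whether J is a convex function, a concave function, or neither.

J is quadratic, so its Hessian is the constant matrix H = [[8, 6, -2], [6, 6, -2], [-2, -2, 8]].
Leading principal minors: 8, 12, 88.
All positive ⇒ H ≻ 0 ⇒ convex.

convex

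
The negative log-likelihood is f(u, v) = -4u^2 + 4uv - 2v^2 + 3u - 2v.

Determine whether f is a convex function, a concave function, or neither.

concave

f is quadratic, so its Hessian is the constant matrix H = [[-8, 4], [4, -4]].
det(H) = 16, tr(H) = -12.
det(H) > 0 and tr(H) < 0, so H is negative definite everywhere: concave.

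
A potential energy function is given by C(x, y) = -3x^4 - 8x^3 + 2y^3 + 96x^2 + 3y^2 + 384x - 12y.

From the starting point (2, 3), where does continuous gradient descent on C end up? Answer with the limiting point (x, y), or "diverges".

(-2, 1)

C is separable, so gradient descent decouples: x follows -∂C/∂x, y follows -∂C/∂y.
∂C/∂x = -12(x - 4)(x + 2)(x + 4); at x=2 this is 576, so x decreases.
∂C/∂y = 6(y - 1)(y + 2); at y=3 this is 60, so y decreases.
x converges to its nearest critical value -2 (a local min of the x-part); y converges to 1. The iterate converges to (-2, 1).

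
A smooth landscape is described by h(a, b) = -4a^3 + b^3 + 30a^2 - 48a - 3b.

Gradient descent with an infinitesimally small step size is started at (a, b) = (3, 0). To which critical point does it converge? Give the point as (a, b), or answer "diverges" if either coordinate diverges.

(1, 1)

h is separable, so gradient descent decouples: a follows -∂h/∂a, b follows -∂h/∂b.
∂h/∂a = -12(a - 4)(a - 1); at a=3 this is 24, so a decreases.
∂h/∂b = 3(b - 1)(b + 1); at b=0 this is -3, so b increases.
a converges to its nearest critical value 1 (a local min of the a-part); b converges to 1. The iterate converges to (1, 1).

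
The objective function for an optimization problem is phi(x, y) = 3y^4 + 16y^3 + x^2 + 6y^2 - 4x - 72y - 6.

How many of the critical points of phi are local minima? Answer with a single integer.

phi separates as a function of x plus a function of y, so ∇phi=0 decouples.
∂phi/∂x = 2(x - 2) = 0 at x ∈ {2}; ∂phi/∂y = 12(y - 1)(y + 2)(y + 3) = 0 at y ∈ {-3, -2, 1}.
The Hessian is diagonal: diag(phi_xx, phi_yy). Second derivatives: phi_xx(2)=2; phi_yy(-3)=48, phi_yy(-2)=-36, phi_yy(1)=144.
Local minima occur where both diagonal entries positive: (2, -3), (2, 1). Count: 2.

2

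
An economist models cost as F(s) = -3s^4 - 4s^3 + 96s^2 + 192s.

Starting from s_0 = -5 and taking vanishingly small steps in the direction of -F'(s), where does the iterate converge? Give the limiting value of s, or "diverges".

F'(s) = -12(s - 4)(s + 1)(s + 4), so F'(-5) = 432.
Gradient descent moves in the -F' direction, i.e. s is decreasing.
There is no critical point below s=-5, and F' keeps the same sign, so the iterate runs off to −∞.

diverges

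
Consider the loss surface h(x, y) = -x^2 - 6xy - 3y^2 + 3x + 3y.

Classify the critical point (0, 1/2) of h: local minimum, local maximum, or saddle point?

The Hessian of h is constant: H = [[-2, -6], [-6, -6]].
det(H) = (-2)·(-6) − (-6)² = -24.
Since det(H) < 0, H is indefinite and the critical point is a saddle point.

saddle point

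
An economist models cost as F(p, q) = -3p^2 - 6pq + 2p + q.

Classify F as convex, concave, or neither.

neither

F is quadratic, so its Hessian is the constant matrix H = [[-6, -6], [-6, 0]].
det(H) = -36, tr(H) = -6.
det(H) < 0, so H is indefinite: neither convex nor concave.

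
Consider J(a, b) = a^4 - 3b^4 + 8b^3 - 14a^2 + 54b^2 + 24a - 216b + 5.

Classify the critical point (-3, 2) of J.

local minimum

The mixed partial ∂²J/∂a∂b is 0, so the Hessian at any point is diag(J_aa, J_bb) = diag(4(3a^2 - 7), 12(-3b^2 + 4b + 9)).
At (-3, 2): H = diag(80, 60).
Both eigenvalues are positive, so H is positive definite: a local minimum.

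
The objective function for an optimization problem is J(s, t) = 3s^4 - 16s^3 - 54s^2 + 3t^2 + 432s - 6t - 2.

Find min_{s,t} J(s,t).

-1112

J(s,t) separates as P(s) + Q(t) − 2, so its minimum is min P + min Q − 2.
P'(s) = 12(s - 4)(s - 3)(s + 3) vanishes at s ∈ {-3, 3, 4}; Q'(t) = 6(t - 1) vanishes at t ∈ {1}.
Local minima of P (where P''>0): P(-3)=-1107, P(4)=608. Local minima of Q: Q(1)=-3.
So the global minimum of J is P(-3) + Q(1) − 2 = -1107 − 3 − 2 = -1112, attained at (-3, 1).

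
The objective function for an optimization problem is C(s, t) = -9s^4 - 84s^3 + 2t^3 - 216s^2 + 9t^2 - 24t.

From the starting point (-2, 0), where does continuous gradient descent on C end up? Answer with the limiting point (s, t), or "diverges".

C is separable, so gradient descent decouples: s follows -∂C/∂s, t follows -∂C/∂t.
∂C/∂s = -36s(s + 3)(s + 4); at s=-2 this is 144, so s decreases.
∂C/∂t = 6(t - 1)(t + 4); at t=0 this is -24, so t increases.
s converges to its nearest critical value -3 (a local min of the s-part); t converges to 1. The iterate converges to (-3, 1).

(-3, 1)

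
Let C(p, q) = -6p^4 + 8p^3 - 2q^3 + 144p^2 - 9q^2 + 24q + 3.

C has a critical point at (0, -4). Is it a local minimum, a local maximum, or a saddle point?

The mixed partial ∂²C/∂p∂q is 0, so the Hessian at any point is diag(C_pp, C_qq) = diag(24(-3p^2 + 2p + 12), -6(2q + 3)).
At (0, -4): H = diag(288, 30).
Both eigenvalues are positive, so H is positive definite: a local minimum.

local minimum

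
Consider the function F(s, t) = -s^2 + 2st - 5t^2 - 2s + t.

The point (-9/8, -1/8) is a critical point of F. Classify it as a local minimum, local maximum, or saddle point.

local maximum

The Hessian of F is constant: H = [[-2, 2], [2, -10]].
det(H) = (-2)·(-10) − 2² = 16.
det(H) > 0 and tr(H) = -12 < 0, so H is negative definite and the point is a local maximum.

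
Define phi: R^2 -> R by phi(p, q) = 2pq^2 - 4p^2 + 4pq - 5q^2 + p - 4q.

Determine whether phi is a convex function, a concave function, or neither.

neither

The term 2pq^2 is cubic, so the Hessian is not constant.
∂²phi/∂q² = 4p - 10, which takes both signs as p varies (negative for sufficiently negative p). A diagonal entry of the Hessian changing sign means the Hessian is neither positive- nor negative-semidefinite on all of R^2.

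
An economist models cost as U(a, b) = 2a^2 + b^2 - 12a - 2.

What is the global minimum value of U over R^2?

U(a,b) separates as P(a) + Q(b) − 2, so its minimum is min P + min Q − 2.
P'(a) = 4a - 12 vanishes at a ∈ {3}; Q'(b) = 2b vanishes at b ∈ {0}.
Local minima of P (where P''>0): P(3)=-18. Local minima of Q: Q(0)=0.
So the global minimum of U is P(3) + Q(0) − 2 = -18 + 0 − 2 = -20, attained at (3, 0).

-20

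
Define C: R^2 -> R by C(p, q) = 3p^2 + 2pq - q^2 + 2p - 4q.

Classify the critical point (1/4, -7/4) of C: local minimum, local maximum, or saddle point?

saddle point

The Hessian of C is constant: H = [[6, 2], [2, -2]].
det(H) = 6·(-2) − 2² = -16.
Since det(H) < 0, H is indefinite and the critical point is a saddle point.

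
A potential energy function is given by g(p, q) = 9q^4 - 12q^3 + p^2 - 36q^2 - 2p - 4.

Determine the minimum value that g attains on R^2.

g(p,q) separates as A(p) + B(q) − 4, so its minimum is min A + min B − 4.
A'(p) = 2p - 2 vanishes at p ∈ {1}; B'(q) = 36q(q - 2)(q + 1) vanishes at q ∈ {-1, 0, 2}.
Local minima of A (where A''>0): A(1)=-1. Local minima of B: B(-1)=-15, B(2)=-96.
So the global minimum of g is A(1) + B(2) − 4 = -1 − 96 − 4 = -101, attained at (1, 2).

-101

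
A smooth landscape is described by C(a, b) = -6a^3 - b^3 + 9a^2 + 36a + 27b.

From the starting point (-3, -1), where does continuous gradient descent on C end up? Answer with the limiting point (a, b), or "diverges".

C is separable, so gradient descent decouples: a follows -∂C/∂a, b follows -∂C/∂b.
∂C/∂a = -18(a - 2)(a + 1); at a=-3 this is -180, so a increases.
∂C/∂b = -3(b - 3)(b + 3); at b=-1 this is 24, so b decreases.
a converges to its nearest critical value -1 (a local min of the a-part); b converges to -3. The iterate converges to (-1, -3).

(-1, -3)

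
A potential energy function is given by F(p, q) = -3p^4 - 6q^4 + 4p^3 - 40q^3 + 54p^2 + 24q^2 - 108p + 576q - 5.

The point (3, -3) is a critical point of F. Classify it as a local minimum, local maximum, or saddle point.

The mixed partial ∂²F/∂p∂q is 0, so the Hessian at any point is diag(F_pp, F_qq) = diag(12(-3p^2 + 2p + 9), 24(-3q^2 - 10q + 2)).
At (3, -3): H = diag(-144, 120).
The eigenvalues have opposite signs, so H is indefinite: a saddle point.

saddle point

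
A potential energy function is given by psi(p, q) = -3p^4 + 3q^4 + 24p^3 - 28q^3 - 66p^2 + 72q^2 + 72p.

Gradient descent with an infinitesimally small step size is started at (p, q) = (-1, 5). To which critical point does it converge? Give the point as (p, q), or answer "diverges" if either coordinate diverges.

psi is separable, so gradient descent decouples: p follows -∂psi/∂p, q follows -∂psi/∂q.
∂psi/∂p = -12(p - 3)(p - 2)(p - 1); at p=-1 this is 288, so p decreases.
∂psi/∂q = 12q(q - 4)(q - 3); at q=5 this is 120, so q decreases.
The p-coordinate has no critical point in that direction and runs off to infinity.

diverges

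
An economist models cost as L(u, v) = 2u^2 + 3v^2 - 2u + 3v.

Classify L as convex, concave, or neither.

convex

L is quadratic, so its Hessian is the constant matrix H = [[4, 0], [0, 6]].
det(H) = 24, tr(H) = 10.
det(H) > 0 and tr(H) > 0, so H is positive definite everywhere: convex.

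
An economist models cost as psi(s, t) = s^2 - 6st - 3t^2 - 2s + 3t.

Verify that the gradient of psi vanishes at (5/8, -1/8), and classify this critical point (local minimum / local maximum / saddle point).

saddle point

∇psi = (2s - 6t - 2, -6s - 6t + 3); substituting (5/8, -1/8) gives ∇psi = (0, 0), so (5/8, -1/8) is indeed a critical point.
The Hessian of psi is constant: H = [[2, -6], [-6, -6]].
det(H) = 2·(-6) − (-6)² = -48.
Since det(H) < 0, H is indefinite and the critical point is a saddle point.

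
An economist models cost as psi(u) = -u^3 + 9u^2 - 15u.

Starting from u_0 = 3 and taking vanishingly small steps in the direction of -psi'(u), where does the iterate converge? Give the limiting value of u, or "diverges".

psi'(u) = -3(u - 5)(u - 1), so psi'(3) = 12.
Gradient descent moves in the -psi' direction, i.e. u is decreasing.
The nearest critical point in that direction is u = 1, where psi'' = 12 > 0 (a local minimum). The iterate converges there.

1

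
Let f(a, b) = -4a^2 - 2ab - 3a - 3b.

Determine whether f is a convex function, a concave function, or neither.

f is quadratic, so its Hessian is the constant matrix H = [[-8, -2], [-2, 0]].
det(H) = -4, tr(H) = -8.
det(H) < 0, so H is indefinite: neither convex nor concave.

neither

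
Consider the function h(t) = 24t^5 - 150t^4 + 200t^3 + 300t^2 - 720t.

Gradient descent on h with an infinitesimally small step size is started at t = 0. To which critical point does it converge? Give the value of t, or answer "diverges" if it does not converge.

h'(t) = 120(t - 3)(t - 2)(t - 1)(t + 1), so h'(0) = -720.
Gradient descent moves in the -h' direction, i.e. t is increasing.
The nearest critical point in that direction is t = 1, where h'' = 480 > 0 (a local minimum). The iterate converges there.

1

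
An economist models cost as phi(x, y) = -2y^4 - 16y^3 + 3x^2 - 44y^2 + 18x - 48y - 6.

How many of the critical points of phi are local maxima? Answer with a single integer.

phi separates as a function of x plus a function of y, so ∇phi=0 decouples.
∂phi/∂x = 6(x + 3) = 0 at x ∈ {-3}; ∂phi/∂y = -8(y + 1)(y + 2)(y + 3) = 0 at y ∈ {-3, -2, -1}.
The Hessian is diagonal: diag(phi_xx, phi_yy). Second derivatives: phi_xx(-3)=6; phi_yy(-3)=-16, phi_yy(-2)=8, phi_yy(-1)=-16.
Local maxima occur where both diagonal entries negative: none. Count: 0.

0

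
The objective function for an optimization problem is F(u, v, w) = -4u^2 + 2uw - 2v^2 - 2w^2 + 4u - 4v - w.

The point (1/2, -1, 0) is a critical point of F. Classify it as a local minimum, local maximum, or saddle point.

local maximum

The Hessian is constant: H = [[-8, 0, 2], [0, -4, 0], [2, 0, -4]].
Leading principal minors: Δ₁ = -8, Δ₂ = 32, Δ₃ = -112.
The minors alternate sign starting negative (−, +, −), so H is negative definite: a local maximum.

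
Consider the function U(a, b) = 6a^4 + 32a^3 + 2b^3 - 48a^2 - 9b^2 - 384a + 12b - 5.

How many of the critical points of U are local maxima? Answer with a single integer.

U separates as a function of a plus a function of b, so ∇U=0 decouples.
∂U/∂a = 24(a - 2)(a + 2)(a + 4) = 0 at a ∈ {-4, -2, 2}; ∂U/∂b = 6(b - 2)(b - 1) = 0 at b ∈ {1, 2}.
The Hessian is diagonal: diag(U_aa, U_bb). Second derivatives: U_aa(-4)=288, U_aa(-2)=-192, U_aa(2)=576; U_bb(1)=-6, U_bb(2)=6.
Local maxima occur where both diagonal entries negative: (-2, 1). Count: 1.

1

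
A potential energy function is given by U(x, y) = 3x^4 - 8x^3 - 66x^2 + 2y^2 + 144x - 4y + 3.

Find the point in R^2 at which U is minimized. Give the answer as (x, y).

(-3, 1)

U(x,y) separates as P(x) + Q(y) + 3, so its minimum is min P + min Q + 3.
P'(x) = 12(x - 4)(x - 1)(x + 3) vanishes at x ∈ {-3, 1, 4}; Q'(y) = 4y - 4 vanishes at y ∈ {1}.
Local minima of P (where P''>0): P(-3)=-567, P(4)=-224. Local minima of Q: Q(1)=-2.
So the global minimum of U is P(-3) + Q(1) + 3 = -567 − 2 + 3 = -566, attained at (-3, 1).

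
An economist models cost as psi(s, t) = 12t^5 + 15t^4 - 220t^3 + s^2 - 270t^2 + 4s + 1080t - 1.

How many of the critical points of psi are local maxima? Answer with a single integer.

psi separates as a function of s plus a function of t, so ∇psi=0 decouples.
∂psi/∂s = 2(s + 2) = 0 at s ∈ {-2}; ∂psi/∂t = 60(t - 3)(t - 1)(t + 2)(t + 3) = 0 at t ∈ {-3, -2, 1, 3}.
The Hessian is diagonal: diag(psi_ss, psi_tt). Second derivatives: psi_ss(-2)=2; psi_tt(-3)=-1440, psi_tt(-2)=900, psi_tt(1)=-1440, psi_tt(3)=3600.
Local maxima occur where both diagonal entries negative: none. Count: 0.

0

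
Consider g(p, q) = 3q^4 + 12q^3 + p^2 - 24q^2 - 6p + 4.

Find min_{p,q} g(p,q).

-389

g(p,q) separates as A(p) + B(q) + 4, so its minimum is min A + min B + 4.
A'(p) = 2p - 6 vanishes at p ∈ {3}; B'(q) = 12q(q - 1)(q + 4) vanishes at q ∈ {-4, 0, 1}.
Local minima of A (where A''>0): A(3)=-9. Local minima of B: B(-4)=-384, B(1)=-9.
So the global minimum of g is A(3) + B(-4) + 4 = -9 − 384 + 4 = -389, attained at (3, -4).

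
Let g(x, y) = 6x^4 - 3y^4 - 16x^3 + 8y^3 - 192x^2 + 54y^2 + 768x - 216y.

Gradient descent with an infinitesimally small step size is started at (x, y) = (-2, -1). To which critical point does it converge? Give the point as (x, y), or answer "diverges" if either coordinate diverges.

(-4, 2)

g is separable, so gradient descent decouples: x follows -∂g/∂x, y follows -∂g/∂y.
∂g/∂x = 24(x - 4)(x - 2)(x + 4); at x=-2 this is 1152, so x decreases.
∂g/∂y = -12(y - 3)(y - 2)(y + 3); at y=-1 this is -288, so y increases.
x converges to its nearest critical value -4 (a local min of the x-part); y converges to 2. The iterate converges to (-4, 2).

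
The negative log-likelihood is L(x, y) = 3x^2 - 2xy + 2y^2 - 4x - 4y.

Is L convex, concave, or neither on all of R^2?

convex

L is quadratic, so its Hessian is the constant matrix H = [[6, -2], [-2, 4]].
det(H) = 20, tr(H) = 10.
det(H) > 0 and tr(H) > 0, so H is positive definite everywhere: convex.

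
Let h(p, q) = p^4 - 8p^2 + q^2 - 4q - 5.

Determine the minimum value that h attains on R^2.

h(p,q) separates as A(p) + B(q) − 5, so its minimum is min A + min B − 5.
A'(p) = 4p(p - 2)(p + 2) vanishes at p ∈ {-2, 0, 2}; B'(q) = 2q - 4 vanishes at q ∈ {2}.
Local minima of A (where A''>0): A(-2)=-16, A(2)=-16. Local minima of B: B(2)=-4.
So the global minimum of h is A(-2) + B(2) − 5 = -16 − 4 − 5 = -25, attained at (-2, 2).

-25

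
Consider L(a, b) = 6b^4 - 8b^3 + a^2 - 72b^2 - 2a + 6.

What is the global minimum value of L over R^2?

L(a,b) separates as P(a) + Q(b) + 6, so its minimum is min P + min Q + 6.
P'(a) = 2a - 2 vanishes at a ∈ {1}; Q'(b) = 24b(b - 3)(b + 2) vanishes at b ∈ {-2, 0, 3}.
Local minima of P (where P''>0): P(1)=-1. Local minima of Q: Q(-2)=-128, Q(3)=-378.
So the global minimum of L is P(1) + Q(3) + 6 = -1 − 378 + 6 = -373, attained at (1, 3).

-373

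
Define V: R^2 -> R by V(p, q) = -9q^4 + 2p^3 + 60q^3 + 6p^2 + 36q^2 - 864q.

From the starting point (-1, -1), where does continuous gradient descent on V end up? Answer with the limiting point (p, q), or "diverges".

(0, 3)

V is separable, so gradient descent decouples: p follows -∂V/∂p, q follows -∂V/∂q.
∂V/∂p = 6p(p + 2); at p=-1 this is -6, so p increases.
∂V/∂q = -36(q - 4)(q - 3)(q + 2); at q=-1 this is -720, so q increases.
p converges to its nearest critical value 0 (a local min of the p-part); q converges to 3. The iterate converges to (0, 3).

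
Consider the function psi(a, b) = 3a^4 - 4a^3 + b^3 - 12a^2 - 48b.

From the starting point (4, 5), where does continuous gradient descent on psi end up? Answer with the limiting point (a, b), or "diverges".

(2, 4)

psi is separable, so gradient descent decouples: a follows -∂psi/∂a, b follows -∂psi/∂b.
∂psi/∂a = 12a(a - 2)(a + 1); at a=4 this is 480, so a decreases.
∂psi/∂b = 3(b - 4)(b + 4); at b=5 this is 27, so b decreases.
a converges to its nearest critical value 2 (a local min of the a-part); b converges to 4. The iterate converges to (2, 4).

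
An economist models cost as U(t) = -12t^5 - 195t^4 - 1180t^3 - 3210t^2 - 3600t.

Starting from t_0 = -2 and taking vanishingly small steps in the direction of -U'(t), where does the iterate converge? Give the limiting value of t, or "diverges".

-3

U'(t) = -60(t + 1)(t + 3)(t + 4)(t + 5), so U'(-2) = 360.
Gradient descent moves in the -U' direction, i.e. t is decreasing.
The nearest critical point in that direction is t = -3, where U'' = 240 > 0 (a local minimum). The iterate converges there.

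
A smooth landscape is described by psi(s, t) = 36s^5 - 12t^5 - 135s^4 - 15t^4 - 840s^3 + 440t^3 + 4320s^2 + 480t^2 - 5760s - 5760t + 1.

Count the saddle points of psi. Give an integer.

8

psi separates as a function of s plus a function of t, so ∇psi=0 decouples.
∂psi/∂s = 180(s - 4)(s - 2)(s - 1)(s + 4) = 0 at s ∈ {-4, 1, 2, 4}; ∂psi/∂t = -60(t - 4)(t - 2)(t + 3)(t + 4) = 0 at t ∈ {-4, -3, 2, 4}.
The Hessian is diagonal: diag(psi_ss, psi_tt). Second derivatives: psi_ss(-4)=-43200, psi_ss(1)=2700, psi_ss(2)=-2160, psi_ss(4)=8640; psi_tt(-4)=2880, psi_tt(-3)=-2100, psi_tt(2)=3600, psi_tt(4)=-6720.
Saddle points occur where the two diagonal entries have opposite signs: (-4, -4), (-4, 2), (1, -3), (1, 4), (2, -4), (2, 2), (4, -3), (4, 4). Count: 8.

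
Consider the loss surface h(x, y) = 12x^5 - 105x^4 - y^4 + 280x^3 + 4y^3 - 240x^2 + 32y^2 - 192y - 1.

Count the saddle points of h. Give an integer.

6

h separates as a function of x plus a function of y, so ∇h=0 decouples.
∂h/∂x = 60x(x - 4)(x - 2)(x - 1) = 0 at x ∈ {0, 1, 2, 4}; ∂h/∂y = -4(y - 4)(y - 3)(y + 4) = 0 at y ∈ {-4, 3, 4}.
The Hessian is diagonal: diag(h_xx, h_yy). Second derivatives: h_xx(0)=-480, h_xx(1)=180, h_xx(2)=-240, h_xx(4)=1440; h_yy(-4)=-224, h_yy(3)=28, h_yy(4)=-32.
Saddle points occur where the two diagonal entries have opposite signs: (0, 3), (1, -4), (1, 4), (2, 3), (4, -4), (4, 4). Count: 6.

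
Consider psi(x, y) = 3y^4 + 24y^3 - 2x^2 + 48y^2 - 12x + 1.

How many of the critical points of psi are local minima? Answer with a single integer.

0

psi separates as a function of x plus a function of y, so ∇psi=0 decouples.
∂psi/∂x = -4(x + 3) = 0 at x ∈ {-3}; ∂psi/∂y = 12y(y + 2)(y + 4) = 0 at y ∈ {-4, -2, 0}.
The Hessian is diagonal: diag(psi_xx, psi_yy). Second derivatives: psi_xx(-3)=-4; psi_yy(-4)=96, psi_yy(-2)=-48, psi_yy(0)=96.
Local minima occur where both diagonal entries positive: none. Count: 0.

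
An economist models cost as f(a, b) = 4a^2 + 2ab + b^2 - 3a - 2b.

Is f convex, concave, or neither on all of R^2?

convex

f is quadratic, so its Hessian is the constant matrix H = [[8, 2], [2, 2]].
det(H) = 12, tr(H) = 10.
det(H) > 0 and tr(H) > 0, so H is positive definite everywhere: convex.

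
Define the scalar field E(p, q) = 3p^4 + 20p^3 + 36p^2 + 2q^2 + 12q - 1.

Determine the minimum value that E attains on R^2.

E(p,q) separates as A(p) + B(q) − 1, so its minimum is min A + min B − 1.
A'(p) = 12p(p + 2)(p + 3) vanishes at p ∈ {-3, -2, 0}; B'(q) = 4q + 12 vanishes at q ∈ {-3}.
Local minima of A (where A''>0): A(-3)=27, A(0)=0. Local minima of B: B(-3)=-18.
So the global minimum of E is A(0) + B(-3) − 1 = 0 − 18 − 1 = -19, attained at (0, -3).

-19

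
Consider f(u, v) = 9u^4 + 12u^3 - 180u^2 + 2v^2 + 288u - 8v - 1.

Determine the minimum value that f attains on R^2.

-2505

f(u,v) separates as P(u) + Q(v) − 1, so its minimum is min P + min Q − 1.
P'(u) = 36(u - 2)(u - 1)(u + 4) vanishes at u ∈ {-4, 1, 2}; Q'(v) = 4v - 8 vanishes at v ∈ {2}.
Local minima of P (where P''>0): P(-4)=-2496, P(2)=96. Local minima of Q: Q(2)=-8.
So the global minimum of f is P(-4) + Q(2) − 1 = -2496 − 8 − 1 = -2505, attained at (-4, 2).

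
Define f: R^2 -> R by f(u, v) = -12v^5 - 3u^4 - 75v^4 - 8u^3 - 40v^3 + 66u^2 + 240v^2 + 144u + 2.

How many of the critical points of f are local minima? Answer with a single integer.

2

f separates as a function of u plus a function of v, so ∇f=0 decouples.
∂f/∂u = -12(u - 3)(u + 1)(u + 4) = 0 at u ∈ {-4, -1, 3}; ∂f/∂v = -60v(v - 1)(v + 2)(v + 4) = 0 at v ∈ {-4, -2, 0, 1}.
The Hessian is diagonal: diag(f_uu, f_vv). Second derivatives: f_uu(-4)=-252, f_uu(-1)=144, f_uu(3)=-336; f_vv(-4)=2400, f_vv(-2)=-720, f_vv(0)=480, f_vv(1)=-900.
Local minima occur where both diagonal entries positive: (-1, -4), (-1, 0). Count: 2.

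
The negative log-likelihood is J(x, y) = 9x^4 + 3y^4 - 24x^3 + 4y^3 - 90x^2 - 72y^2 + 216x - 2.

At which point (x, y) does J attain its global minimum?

J(x,y) separates as P(x) + Q(y) − 2, so its minimum is min P + min Q − 2.
P'(x) = 36(x - 3)(x - 1)(x + 2) vanishes at x ∈ {-2, 1, 3}; Q'(y) = 12y(y - 3)(y + 4) vanishes at y ∈ {-4, 0, 3}.
Local minima of P (where P''>0): P(-2)=-456, P(3)=-81. Local minima of Q: Q(-4)=-640, Q(3)=-297.
So the global minimum of J is P(-2) + Q(-4) − 2 = -456 − 640 − 2 = -1098, attained at (-2, -4).

(-2, -4)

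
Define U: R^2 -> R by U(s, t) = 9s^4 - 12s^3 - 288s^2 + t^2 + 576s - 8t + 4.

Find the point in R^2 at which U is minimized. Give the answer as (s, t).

U(s,t) separates as P(s) + Q(t) + 4, so its minimum is min P + min Q + 4.
P'(s) = 36(s - 4)(s - 1)(s + 4) vanishes at s ∈ {-4, 1, 4}; Q'(t) = 2(t - 4) vanishes at t ∈ {4}.
Local minima of P (where P''>0): P(-4)=-3840, P(4)=-768. Local minima of Q: Q(4)=-16.
So the global minimum of U is P(-4) + Q(4) + 4 = -3840 − 16 + 4 = -3852, attained at (-4, 4).

(-4, 4)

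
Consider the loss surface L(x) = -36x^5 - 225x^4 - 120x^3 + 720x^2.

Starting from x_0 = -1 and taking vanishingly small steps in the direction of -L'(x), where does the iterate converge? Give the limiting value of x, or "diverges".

L'(x) = -180x(x - 1)(x + 2)(x + 4), so L'(-1) = -1080.
Gradient descent moves in the -L' direction, i.e. x is increasing.
The nearest critical point in that direction is x = 0, where L'' = 1440 > 0 (a local minimum). The iterate converges there.

0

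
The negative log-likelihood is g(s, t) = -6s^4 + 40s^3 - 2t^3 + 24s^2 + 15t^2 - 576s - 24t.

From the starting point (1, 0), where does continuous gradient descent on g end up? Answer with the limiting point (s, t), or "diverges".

g is separable, so gradient descent decouples: s follows -∂g/∂s, t follows -∂g/∂t.
∂g/∂s = -24(s - 4)(s - 3)(s + 2); at s=1 this is -432, so s increases.
∂g/∂t = -6(t - 4)(t - 1); at t=0 this is -24, so t increases.
s converges to its nearest critical value 3 (a local min of the s-part); t converges to 1. The iterate converges to (3, 1).

(3, 1)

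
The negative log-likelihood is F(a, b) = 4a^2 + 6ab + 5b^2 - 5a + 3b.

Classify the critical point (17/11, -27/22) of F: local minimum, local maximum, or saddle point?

The Hessian of F is constant: H = [[8, 6], [6, 10]].
det(H) = 8·10 − 6² = 44.
det(H) > 0 and tr(H) = 18 > 0, so H is positive definite and the point is a local minimum.

local minimum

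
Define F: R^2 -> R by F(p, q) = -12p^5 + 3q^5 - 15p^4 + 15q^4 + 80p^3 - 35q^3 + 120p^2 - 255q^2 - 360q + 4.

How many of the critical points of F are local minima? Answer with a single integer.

F separates as a function of p plus a function of q, so ∇F=0 decouples.
∂F/∂p = -60p(p - 2)(p + 1)(p + 2) = 0 at p ∈ {-2, -1, 0, 2}; ∂F/∂q = 15(q - 3)(q + 1)(q + 2)(q + 4) = 0 at q ∈ {-4, -2, -1, 3}.
The Hessian is diagonal: diag(F_pp, F_qq). Second derivatives: F_pp(-2)=480, F_pp(-1)=-180, F_pp(0)=240, F_pp(2)=-1440; F_qq(-4)=-630, F_qq(-2)=150, F_qq(-1)=-180, F_qq(3)=2100.
Local minima occur where both diagonal entries positive: (-2, -2), (-2, 3), (0, -2), (0, 3). Count: 4.

4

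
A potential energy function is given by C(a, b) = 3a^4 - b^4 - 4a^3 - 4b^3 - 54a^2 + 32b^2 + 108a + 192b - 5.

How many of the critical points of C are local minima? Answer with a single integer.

2

C separates as a function of a plus a function of b, so ∇C=0 decouples.
∂C/∂a = 12(a - 3)(a - 1)(a + 3) = 0 at a ∈ {-3, 1, 3}; ∂C/∂b = -4(b - 4)(b + 3)(b + 4) = 0 at b ∈ {-4, -3, 4}.
The Hessian is diagonal: diag(C_aa, C_bb). Second derivatives: C_aa(-3)=288, C_aa(1)=-96, C_aa(3)=144; C_bb(-4)=-32, C_bb(-3)=28, C_bb(4)=-224.
Local minima occur where both diagonal entries positive: (-3, -3), (3, -3). Count: 2.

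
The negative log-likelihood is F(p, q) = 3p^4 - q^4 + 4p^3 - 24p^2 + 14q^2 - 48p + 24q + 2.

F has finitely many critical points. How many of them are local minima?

2

F separates as a function of p plus a function of q, so ∇F=0 decouples.
∂F/∂p = 12(p - 2)(p + 1)(p + 2) = 0 at p ∈ {-2, -1, 2}; ∂F/∂q = -4(q - 3)(q + 1)(q + 2) = 0 at q ∈ {-2, -1, 3}.
The Hessian is diagonal: diag(F_pp, F_qq). Second derivatives: F_pp(-2)=48, F_pp(-1)=-36, F_pp(2)=144; F_qq(-2)=-20, F_qq(-1)=16, F_qq(3)=-80.
Local minima occur where both diagonal entries positive: (-2, -1), (2, -1). Count: 2.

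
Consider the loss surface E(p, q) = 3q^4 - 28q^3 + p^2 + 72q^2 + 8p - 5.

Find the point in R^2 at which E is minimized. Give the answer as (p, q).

(-4, 0)

E(p,q) separates as A(p) + B(q) − 5, so its minimum is min A + min B − 5.
A'(p) = 2p + 8 vanishes at p ∈ {-4}; B'(q) = 12q(q - 4)(q - 3) vanishes at q ∈ {0, 3, 4}.
Local minima of A (where A''>0): A(-4)=-16. Local minima of B: B(0)=0, B(4)=128.
So the global minimum of E is A(-4) + B(0) − 5 = -16 + 0 − 5 = -21, attained at (-4, 0).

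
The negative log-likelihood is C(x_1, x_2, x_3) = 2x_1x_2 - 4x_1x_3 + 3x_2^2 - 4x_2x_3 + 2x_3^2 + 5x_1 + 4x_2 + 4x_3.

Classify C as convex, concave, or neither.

C is quadratic, so its Hessian is the constant matrix H = [[0, 2, -4], [2, 6, -4], [-4, -4, 4]].
Leading principal minors: 0, -4, -48.
Neither pattern holds ⇒ H is indefinite ⇒ neither convex nor concave.

neither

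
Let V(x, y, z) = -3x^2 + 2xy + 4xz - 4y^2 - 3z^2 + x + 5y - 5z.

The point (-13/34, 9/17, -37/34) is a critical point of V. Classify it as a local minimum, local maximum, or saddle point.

The Hessian is constant: H = [[-6, 2, 4], [2, -8, 0], [4, 0, -6]].
Leading principal minors: Δ₁ = -6, Δ₂ = 44, Δ₃ = -136.
The minors alternate sign starting negative (−, +, −), so H is negative definite: a local maximum.

local maximum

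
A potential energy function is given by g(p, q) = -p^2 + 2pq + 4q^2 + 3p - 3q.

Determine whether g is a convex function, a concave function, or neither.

g is quadratic, so its Hessian is the constant matrix H = [[-2, 2], [2, 8]].
det(H) = -20, tr(H) = 6.
det(H) < 0, so H is indefinite: neither convex nor concave.

neither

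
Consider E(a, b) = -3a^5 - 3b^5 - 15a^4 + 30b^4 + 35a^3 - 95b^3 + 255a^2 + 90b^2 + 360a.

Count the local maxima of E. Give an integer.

4

E separates as a function of a plus a function of b, so ∇E=0 decouples.
∂E/∂a = -15(a - 3)(a + 1)(a + 2)(a + 4) = 0 at a ∈ {-4, -2, -1, 3}; ∂E/∂b = -15b(b - 4)(b - 3)(b - 1) = 0 at b ∈ {0, 1, 3, 4}.
The Hessian is diagonal: diag(E_aa, E_bb). Second derivatives: E_aa(-4)=630, E_aa(-2)=-150, E_aa(-1)=180, E_aa(3)=-2100; E_bb(0)=180, E_bb(1)=-90, E_bb(3)=90, E_bb(4)=-180.
Local maxima occur where both diagonal entries negative: (-2, 1), (-2, 4), (3, 1), (3, 4). Count: 4.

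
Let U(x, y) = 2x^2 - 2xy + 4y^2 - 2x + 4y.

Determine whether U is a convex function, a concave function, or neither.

U is quadratic, so its Hessian is the constant matrix H = [[4, -2], [-2, 8]].
det(H) = 28, tr(H) = 12.
det(H) > 0 and tr(H) > 0, so H is positive definite everywhere: convex.

convex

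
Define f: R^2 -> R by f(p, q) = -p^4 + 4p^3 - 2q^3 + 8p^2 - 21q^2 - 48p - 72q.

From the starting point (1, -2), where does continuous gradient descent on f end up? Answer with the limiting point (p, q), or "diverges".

diverges

f is separable, so gradient descent decouples: p follows -∂f/∂p, q follows -∂f/∂q.
∂f/∂p = -4(p - 3)(p - 2)(p + 2); at p=1 this is -24, so p increases.
∂f/∂q = -6(q + 3)(q + 4); at q=-2 this is -12, so q increases.
The q-coordinate has no critical point in that direction and runs off to infinity.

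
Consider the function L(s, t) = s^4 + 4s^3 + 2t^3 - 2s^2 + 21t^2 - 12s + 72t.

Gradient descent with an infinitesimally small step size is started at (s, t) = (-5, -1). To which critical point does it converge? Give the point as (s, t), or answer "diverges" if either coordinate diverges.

L is separable, so gradient descent decouples: s follows -∂L/∂s, t follows -∂L/∂t.
∂L/∂s = 4(s - 1)(s + 1)(s + 3); at s=-5 this is -192, so s increases.
∂L/∂t = 6(t + 3)(t + 4); at t=-1 this is 36, so t decreases.
s converges to its nearest critical value -3 (a local min of the s-part); t converges to -3. The iterate converges to (-3, -3).

(-3, -3)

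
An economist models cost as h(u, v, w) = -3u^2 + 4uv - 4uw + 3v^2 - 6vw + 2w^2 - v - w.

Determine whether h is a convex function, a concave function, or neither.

neither

h is quadratic, so its Hessian is the constant matrix H = [[-6, 4, -4], [4, 6, -6], [-4, -6, 4]].
Leading principal minors: -6, -52, 104.
Neither pattern holds ⇒ H is indefinite ⇒ neither convex nor concave.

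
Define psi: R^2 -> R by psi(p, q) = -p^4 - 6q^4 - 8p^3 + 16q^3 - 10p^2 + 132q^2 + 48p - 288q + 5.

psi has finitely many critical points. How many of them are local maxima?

4

psi separates as a function of p plus a function of q, so ∇psi=0 decouples.
∂psi/∂p = -4(p - 1)(p + 3)(p + 4) = 0 at p ∈ {-4, -3, 1}; ∂psi/∂q = -24(q - 4)(q - 1)(q + 3) = 0 at q ∈ {-3, 1, 4}.
The Hessian is diagonal: diag(psi_pp, psi_qq). Second derivatives: psi_pp(-4)=-20, psi_pp(-3)=16, psi_pp(1)=-80; psi_qq(-3)=-672, psi_qq(1)=288, psi_qq(4)=-504.
Local maxima occur where both diagonal entries negative: (-4, -3), (-4, 4), (1, -3), (1, 4). Count: 4.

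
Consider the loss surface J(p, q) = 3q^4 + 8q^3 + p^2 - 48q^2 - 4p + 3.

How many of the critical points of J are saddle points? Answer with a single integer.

J separates as a function of p plus a function of q, so ∇J=0 decouples.
∂J/∂p = 2(p - 2) = 0 at p ∈ {2}; ∂J/∂q = 12q(q - 2)(q + 4) = 0 at q ∈ {-4, 0, 2}.
The Hessian is diagonal: diag(J_pp, J_qq). Second derivatives: J_pp(2)=2; J_qq(-4)=288, J_qq(0)=-96, J_qq(2)=144.
Saddle points occur where the two diagonal entries have opposite signs: (2, 0). Count: 1.

1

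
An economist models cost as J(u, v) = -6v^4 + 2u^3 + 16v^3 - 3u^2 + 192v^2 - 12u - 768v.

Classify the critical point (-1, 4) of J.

local maximum

The mixed partial ∂²J/∂u∂v is 0, so the Hessian at any point is diag(J_uu, J_vv) = diag(6(2u - 1), 24(-3v^2 + 4v + 16)).
At (-1, 4): H = diag(-18, -384).
Both eigenvalues are negative, so H is negative definite: a local maximum.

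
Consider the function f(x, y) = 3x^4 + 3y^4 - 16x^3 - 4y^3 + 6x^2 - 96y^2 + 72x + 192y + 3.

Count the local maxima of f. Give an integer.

f separates as a function of x plus a function of y, so ∇f=0 decouples.
∂f/∂x = 12(x - 3)(x - 2)(x + 1) = 0 at x ∈ {-1, 2, 3}; ∂f/∂y = 12(y - 4)(y - 1)(y + 4) = 0 at y ∈ {-4, 1, 4}.
The Hessian is diagonal: diag(f_xx, f_yy). Second derivatives: f_xx(-1)=144, f_xx(2)=-36, f_xx(3)=48; f_yy(-4)=480, f_yy(1)=-180, f_yy(4)=288.
Local maxima occur where both diagonal entries negative: (2, 1). Count: 1.

1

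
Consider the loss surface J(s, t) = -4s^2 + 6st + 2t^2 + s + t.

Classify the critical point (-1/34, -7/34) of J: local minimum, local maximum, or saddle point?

The Hessian of J is constant: H = [[-8, 6], [6, 4]].
det(H) = (-8)·4 − 6² = -68.
Since det(H) < 0, H is indefinite and the critical point is a saddle point.

saddle point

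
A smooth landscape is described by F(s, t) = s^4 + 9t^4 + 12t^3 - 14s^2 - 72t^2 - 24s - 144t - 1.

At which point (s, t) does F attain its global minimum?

(3, 2)

F(s,t) separates as P(s) + Q(t) − 1, so its minimum is min P + min Q − 1.
P'(s) = 4(s - 3)(s + 1)(s + 2) vanishes at s ∈ {-2, -1, 3}; Q'(t) = 36(t - 2)(t + 1)(t + 2) vanishes at t ∈ {-2, -1, 2}.
Local minima of P (where P''>0): P(-2)=8, P(3)=-117. Local minima of Q: Q(-2)=48, Q(2)=-336.
So the global minimum of F is P(3) + Q(2) − 1 = -117 − 336 − 1 = -454, attained at (3, 2).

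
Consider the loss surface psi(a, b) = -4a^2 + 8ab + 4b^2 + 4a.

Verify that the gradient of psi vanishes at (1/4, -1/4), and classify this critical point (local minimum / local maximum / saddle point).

saddle point

∇psi = (-8a + 8b + 4, 8a + 8b); substituting (1/4, -1/4) gives ∇psi = (0, 0), so (1/4, -1/4) is indeed a critical point.
The Hessian of psi is constant: H = [[-8, 8], [8, 8]].
det(H) = (-8)·8 − 8² = -128.
Since det(H) < 0, H is indefinite and the critical point is a saddle point.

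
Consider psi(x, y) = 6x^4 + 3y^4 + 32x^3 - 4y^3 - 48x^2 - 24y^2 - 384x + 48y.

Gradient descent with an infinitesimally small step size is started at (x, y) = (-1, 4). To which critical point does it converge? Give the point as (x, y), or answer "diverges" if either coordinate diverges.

(2, 2)

psi is separable, so gradient descent decouples: x follows -∂psi/∂x, y follows -∂psi/∂y.
∂psi/∂x = 24(x - 2)(x + 2)(x + 4); at x=-1 this is -216, so x increases.
∂psi/∂y = 12(y - 2)(y - 1)(y + 2); at y=4 this is 432, so y decreases.
x converges to its nearest critical value 2 (a local min of the x-part); y converges to 2. The iterate converges to (2, 2).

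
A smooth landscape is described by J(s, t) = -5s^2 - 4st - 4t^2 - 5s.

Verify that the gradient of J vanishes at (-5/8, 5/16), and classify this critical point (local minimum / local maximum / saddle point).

local maximum

∇J = (-10s - 4t - 5, -4s - 8t); substituting (-5/8, 5/16) gives ∇J = (0, 0), so (-5/8, 5/16) is indeed a critical point.
The Hessian of J is constant: H = [[-10, -4], [-4, -8]].
det(H) = (-10)·(-8) − (-4)² = 64.
det(H) > 0 and tr(H) = -18 < 0, so H is negative definite and the point is a local maximum.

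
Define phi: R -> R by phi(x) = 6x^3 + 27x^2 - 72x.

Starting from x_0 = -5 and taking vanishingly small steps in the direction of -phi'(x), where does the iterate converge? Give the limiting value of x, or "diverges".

phi'(x) = 18(x - 1)(x + 4), so phi'(-5) = 108.
Gradient descent moves in the -phi' direction, i.e. x is decreasing.
There is no critical point below x=-5, and phi' keeps the same sign, so the iterate runs off to −∞.

diverges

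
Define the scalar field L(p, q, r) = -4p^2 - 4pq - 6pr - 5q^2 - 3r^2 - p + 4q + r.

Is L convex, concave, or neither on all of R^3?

L is quadratic, so its Hessian is the constant matrix H = [[-8, -4, -6], [-4, -10, 0], [-6, 0, -6]].
Leading principal minors: -8, 64, -24.
Signs alternate −, +, − ⇒ H ≺ 0 ⇒ concave.

concave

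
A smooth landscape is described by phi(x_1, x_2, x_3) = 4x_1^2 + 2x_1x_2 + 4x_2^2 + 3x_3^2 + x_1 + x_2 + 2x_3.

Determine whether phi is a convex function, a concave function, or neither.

phi is quadratic, so its Hessian is the constant matrix H = [[8, 2, 0], [2, 8, 0], [0, 0, 6]].
Leading principal minors: 8, 60, 360.
All positive ⇒ H ≻ 0 ⇒ convex.

convex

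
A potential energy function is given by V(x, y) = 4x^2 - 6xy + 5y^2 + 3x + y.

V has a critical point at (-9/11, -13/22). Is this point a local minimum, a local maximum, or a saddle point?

local minimum

The Hessian of V is constant: H = [[8, -6], [-6, 10]].
det(H) = 8·10 − (-6)² = 44.
det(H) > 0 and tr(H) = 18 > 0, so H is positive definite and the point is a local minimum.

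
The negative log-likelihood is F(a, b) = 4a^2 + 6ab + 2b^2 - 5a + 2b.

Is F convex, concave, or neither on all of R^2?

F is quadratic, so its Hessian is the constant matrix H = [[8, 6], [6, 4]].
det(H) = -4, tr(H) = 12.
det(H) < 0, so H is indefinite: neither convex nor concave.

neither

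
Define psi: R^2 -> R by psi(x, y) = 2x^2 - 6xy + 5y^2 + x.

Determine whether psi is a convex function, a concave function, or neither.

convex

psi is quadratic, so its Hessian is the constant matrix H = [[4, -6], [-6, 10]].
det(H) = 4, tr(H) = 14.
det(H) > 0 and tr(H) > 0, so H is positive definite everywhere: convex.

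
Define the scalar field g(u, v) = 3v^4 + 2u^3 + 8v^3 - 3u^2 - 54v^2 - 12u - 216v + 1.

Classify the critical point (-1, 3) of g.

The mixed partial ∂²g/∂u∂v is 0, so the Hessian at any point is diag(g_uu, g_vv) = diag(6(2u - 1), 12(3v^2 + 4v - 9)).
At (-1, 3): H = diag(-18, 360).
The eigenvalues have opposite signs, so H is indefinite: a saddle point.

saddle point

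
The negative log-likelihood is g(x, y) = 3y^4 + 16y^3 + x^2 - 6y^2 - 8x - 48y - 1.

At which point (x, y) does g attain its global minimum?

g(x,y) separates as P(x) + Q(y) − 1, so its minimum is min P + min Q − 1.
P'(x) = 2x - 8 vanishes at x ∈ {4}; Q'(y) = 12(y - 1)(y + 1)(y + 4) vanishes at y ∈ {-4, -1, 1}.
Local minima of P (where P''>0): P(4)=-16. Local minima of Q: Q(-4)=-160, Q(1)=-35.
So the global minimum of g is P(4) + Q(-4) − 1 = -16 − 160 − 1 = -177, attained at (4, -4).

(4, -4)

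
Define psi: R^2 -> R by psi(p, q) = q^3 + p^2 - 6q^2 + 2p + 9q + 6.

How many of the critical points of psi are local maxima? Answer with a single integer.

psi separates as a function of p plus a function of q, so ∇psi=0 decouples.
∂psi/∂p = 2(p + 1) = 0 at p ∈ {-1}; ∂psi/∂q = 3(q - 3)(q - 1) = 0 at q ∈ {1, 3}.
The Hessian is diagonal: diag(psi_pp, psi_qq). Second derivatives: psi_pp(-1)=2; psi_qq(1)=-6, psi_qq(3)=6.
Local maxima occur where both diagonal entries negative: none. Count: 0.

0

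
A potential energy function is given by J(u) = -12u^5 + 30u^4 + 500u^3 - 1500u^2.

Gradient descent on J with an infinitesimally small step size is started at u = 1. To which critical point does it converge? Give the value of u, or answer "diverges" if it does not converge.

2

J'(u) = -60u(u - 5)(u - 2)(u + 5), so J'(1) = -1440.
Gradient descent moves in the -J' direction, i.e. u is increasing.
The nearest critical point in that direction is u = 2, where J'' = 2520 > 0 (a local minimum). The iterate converges there.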